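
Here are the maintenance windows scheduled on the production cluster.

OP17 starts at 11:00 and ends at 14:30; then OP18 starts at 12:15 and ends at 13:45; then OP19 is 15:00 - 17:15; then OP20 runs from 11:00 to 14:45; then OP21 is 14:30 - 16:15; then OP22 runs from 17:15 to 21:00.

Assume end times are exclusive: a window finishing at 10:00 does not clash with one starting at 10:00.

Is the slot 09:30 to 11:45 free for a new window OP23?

No — it overlaps OP17, OP20

OP17: starts 11:00 before OP23 ends 11:45, and ends 14:30 after OP23 starts 09:30 → overlap.
OP20: starts 11:00 before OP23 ends 11:45, and ends 14:45 after OP23 starts 09:30 → overlap.
OP18: starts 12:15 at or after OP23 ends 11:45 → clear.
OP21: starts 14:30 at or after OP23 ends 11:45 → clear.
OP19: starts 15:00 at or after OP23 ends 11:45 → clear.
OP22: starts 17:15 at or after OP23 ends 11:45 → clear.
OP23 overlaps OP17, OP20.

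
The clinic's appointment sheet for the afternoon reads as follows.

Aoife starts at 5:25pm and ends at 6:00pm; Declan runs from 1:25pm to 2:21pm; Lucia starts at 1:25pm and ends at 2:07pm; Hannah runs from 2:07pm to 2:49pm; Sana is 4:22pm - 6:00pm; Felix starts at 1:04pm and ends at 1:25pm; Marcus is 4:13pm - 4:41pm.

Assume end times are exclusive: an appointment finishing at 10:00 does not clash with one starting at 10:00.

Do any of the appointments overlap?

Yes

Sorted by start: Felix, Lucia, Declan, Hannah, Marcus, Sana, Aoife.
Lucia starts exactly when Felix ends (back-to-back, no overlap); Felix is clear from here.
Declan starts before Lucia ends → Lucia and Declan overlap.
That's a conflict, so the schedule is not conflict-free.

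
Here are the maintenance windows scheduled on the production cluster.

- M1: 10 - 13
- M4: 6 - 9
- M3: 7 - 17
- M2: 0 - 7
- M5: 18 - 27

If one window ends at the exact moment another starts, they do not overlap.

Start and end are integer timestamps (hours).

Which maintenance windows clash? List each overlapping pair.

M1 & M3, M2 & M4, M3 & M4

Sorted by start: M2, M4, M3, M1, M5.
M4 starts before M2 ends → M2 and M4 overlap.
M3 starts exactly when M2 ends (back-to-back, no overlap) — done with M2.
M3 starts before M4 ends → M4 and M3 overlap.
M1 starts after M4 ends — done with M4.
M1 starts before M3 ends → M3 and M1 overlap.
M5 starts after M3 ends.
M5 starts after M1 ends.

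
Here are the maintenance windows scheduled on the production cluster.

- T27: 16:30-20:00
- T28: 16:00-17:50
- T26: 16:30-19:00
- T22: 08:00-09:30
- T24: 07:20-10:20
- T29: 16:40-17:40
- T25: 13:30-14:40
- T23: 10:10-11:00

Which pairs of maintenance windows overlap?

Sorted by start: T24, T22, T23, T25, T28, T26, T27, T29.
T22 starts before T24 ends → T24 and T22 overlap.
T23 starts before T24 ends → T24 and T23 overlap.
T25 starts after T24 ends; T24 is clear from here.
T23 starts after T22 ends; T22 is clear from here.
T25 starts after T23 ends; T23 is clear from here.
T28 starts after T25 ends; T25 is clear from here.
T26 starts before T28 ends → T28 and T26 overlap.
T27 starts before T28 ends → T28 and T27 overlap.
T29 starts before T28 ends → T28 and T29 overlap.
T27 starts before T26 ends → T26 and T27 overlap.
T29 starts before T26 ends → T26 and T29 overlap.
T29 starts before T27 ends → T27 and T29 overlap.

T22 & T24, T23 & T24, T26 & T27, T26 & T28, T26 & T29, T27 & T28, T27 & T29, T28 & T29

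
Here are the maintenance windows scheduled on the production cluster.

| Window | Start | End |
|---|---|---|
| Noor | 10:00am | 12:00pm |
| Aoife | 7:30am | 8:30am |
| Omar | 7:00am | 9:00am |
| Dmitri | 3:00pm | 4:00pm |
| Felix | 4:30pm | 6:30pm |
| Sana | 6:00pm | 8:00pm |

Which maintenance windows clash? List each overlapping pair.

Check each pair: they overlap iff neither finishes before the other starts.
Sorted by start: Omar, Aoife, Noor, Dmitri, Felix, Sana.
Aoife starts before Omar ends → Omar and Aoife overlap.
Noor starts after Omar ends, so Omar has no further overlaps.
Noor starts after Aoife ends, so Aoife has no further overlaps.
Dmitri starts after Noor ends, so Noor has no further overlaps.
Felix starts after Dmitri ends, so Dmitri has no further overlaps.
Sana starts before Felix ends → Felix and Sana overlap.

Aoife & Omar, Felix & Sana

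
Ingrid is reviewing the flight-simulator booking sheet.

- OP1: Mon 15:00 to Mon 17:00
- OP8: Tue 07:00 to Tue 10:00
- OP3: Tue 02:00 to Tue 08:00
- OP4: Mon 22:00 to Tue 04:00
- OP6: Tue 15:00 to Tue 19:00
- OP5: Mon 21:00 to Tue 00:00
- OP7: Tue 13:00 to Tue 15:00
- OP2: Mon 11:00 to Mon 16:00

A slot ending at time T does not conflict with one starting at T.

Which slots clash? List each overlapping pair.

OP1 & OP2, OP3 & OP4, OP3 & OP8, OP4 & OP5

Sorted by start: OP2, OP1, OP5, OP4, OP3, OP8, OP7, OP6.
OP1 starts before OP2 ends → OP2 and OP1 overlap.
OP5 starts after OP2 ends, so nothing later overlaps OP2 either.
OP5 starts after OP1 ends, so nothing later overlaps OP1 either.
OP4 starts before OP5 ends → OP5 and OP4 overlap.
OP3 starts after OP5 ends, so nothing later overlaps OP5 either.
OP3 starts before OP4 ends → OP4 and OP3 overlap.
OP8 starts after OP4 ends, so nothing later overlaps OP4 either.
OP8 starts before OP3 ends → OP3 and OP8 overlap.
OP7 starts after OP3 ends, so nothing later overlaps OP3 either.
OP7 starts after OP8 ends, so nothing later overlaps OP8 either.
OP6 starts exactly when OP7 ends (back-to-back, no overlap).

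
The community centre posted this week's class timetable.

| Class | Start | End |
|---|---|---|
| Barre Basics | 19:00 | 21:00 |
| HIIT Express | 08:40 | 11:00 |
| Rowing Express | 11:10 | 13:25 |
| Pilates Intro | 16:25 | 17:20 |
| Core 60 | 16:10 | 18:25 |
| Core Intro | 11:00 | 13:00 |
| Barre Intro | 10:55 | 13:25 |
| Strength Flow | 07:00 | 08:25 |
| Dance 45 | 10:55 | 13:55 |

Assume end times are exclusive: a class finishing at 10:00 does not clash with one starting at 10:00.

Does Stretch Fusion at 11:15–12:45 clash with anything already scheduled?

Strength Flow: ends 08:25 at or before Stretch Fusion starts 11:15 → clear.
HIIT Express: ends 11:00 at or before Stretch Fusion starts 11:15 → clear.
Barre Intro: starts 10:55 before Stretch Fusion ends 12:45, and ends 13:25 after Stretch Fusion starts 11:15 → overlap.
Dance 45: starts 10:55 before Stretch Fusion ends 12:45, and ends 13:55 after Stretch Fusion starts 11:15 → overlap.
Core Intro: starts 11:00 before Stretch Fusion ends 12:45, and ends 13:00 after Stretch Fusion starts 11:15 → overlap.
Rowing Express: starts 11:10 before Stretch Fusion ends 12:45, and ends 13:25 after Stretch Fusion starts 11:15 → overlap.
Core 60: starts 16:10 at or after Stretch Fusion ends 12:45 → clear.
Pilates Intro: starts 16:25 at or after Stretch Fusion ends 12:45 → clear.
Barre Basics: starts 19:00 at or after Stretch Fusion ends 12:45 → clear.
Stretch Fusion overlaps Barre Intro, Rowing Express, Dance 45, Core Intro.

Yes — it overlaps Barre Intro, Core Intro, Dance 45, Rowing Express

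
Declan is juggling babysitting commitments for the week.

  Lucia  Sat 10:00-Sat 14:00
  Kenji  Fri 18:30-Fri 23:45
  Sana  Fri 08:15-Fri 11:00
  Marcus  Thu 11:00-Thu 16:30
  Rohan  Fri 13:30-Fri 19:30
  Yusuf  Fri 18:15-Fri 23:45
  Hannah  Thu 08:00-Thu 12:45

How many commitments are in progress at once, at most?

3

Sort all start/end points and keep a running count:
Thu 08:00 start Hannah → 1
Thu 11:00 start Marcus → 2
Thu 12:45 end Hannah → 1
Thu 16:30 end Marcus → 0
Fri 08:15 start Sana → 1
Fri 11:00 end Sana → 0
Fri 13:30 start Rohan → 1
Fri 18:15 start Yusuf → 2
Fri 18:30 start Kenji → 3
Fri 19:30 end Rohan → 2
Fri 23:45 end Kenji → 1
Fri 23:45 end Yusuf → 0
Sat 10:00 start Lucia → 1
Sat 14:00 end Lucia → 0
Peak is 3, at Fri 18:30 (Kenji, Rohan, Yusuf).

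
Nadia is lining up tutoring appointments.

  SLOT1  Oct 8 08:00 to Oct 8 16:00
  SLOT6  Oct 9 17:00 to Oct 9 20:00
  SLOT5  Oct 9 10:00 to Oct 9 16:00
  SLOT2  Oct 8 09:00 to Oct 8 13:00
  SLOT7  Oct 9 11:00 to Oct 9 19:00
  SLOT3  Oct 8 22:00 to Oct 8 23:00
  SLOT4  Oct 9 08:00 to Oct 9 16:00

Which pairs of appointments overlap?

Two intervals overlap when each starts before the other ends.
Sorted by start: SLOT1, SLOT2, SLOT3, SLOT4, SLOT5, SLOT7, SLOT6.
SLOT2 starts before SLOT1 ends → SLOT1 and SLOT2 overlap.
SLOT3 starts after SLOT1 ends, so nothing later overlaps SLOT1 either.
SLOT3 starts after SLOT2 ends, so nothing later overlaps SLOT2 either.
SLOT4 starts after SLOT3 ends, so nothing later overlaps SLOT3 either.
SLOT5 starts before SLOT4 ends → SLOT4 and SLOT5 overlap.
SLOT7 starts before SLOT4 ends → SLOT4 and SLOT7 overlap.
SLOT6 starts after SLOT4 ends.
SLOT7 starts before SLOT5 ends → SLOT5 and SLOT7 overlap.
SLOT6 starts after SLOT5 ends.
SLOT6 starts before SLOT7 ends → SLOT7 and SLOT6 overlap.

SLOT1 & SLOT2, SLOT4 & SLOT5, SLOT4 & SLOT7, SLOT5 & SLOT7, SLOT6 & SLOT7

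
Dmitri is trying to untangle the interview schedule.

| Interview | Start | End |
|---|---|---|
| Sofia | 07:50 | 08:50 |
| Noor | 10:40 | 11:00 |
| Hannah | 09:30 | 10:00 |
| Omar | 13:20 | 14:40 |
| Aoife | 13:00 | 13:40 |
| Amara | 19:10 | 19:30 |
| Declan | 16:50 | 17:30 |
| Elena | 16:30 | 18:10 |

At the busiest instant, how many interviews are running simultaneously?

Sort all start/end points and keep a running count:
07:50 start Sofia → 1
08:50 end Sofia → 0
09:30 start Hannah → 1
10:00 end Hannah → 0
10:40 start Noor → 1
11:00 end Noor → 0
13:00 start Aoife → 1
13:20 start Omar → 2
13:40 end Aoife → 1
14:40 end Omar → 0
16:30 start Elena → 1
16:50 start Declan → 2
17:30 end Declan → 1
18:10 end Elena → 0
19:10 start Amara → 1
19:30 end Amara → 0
Peak is 2, at 13:20 (Aoife, Omar).

2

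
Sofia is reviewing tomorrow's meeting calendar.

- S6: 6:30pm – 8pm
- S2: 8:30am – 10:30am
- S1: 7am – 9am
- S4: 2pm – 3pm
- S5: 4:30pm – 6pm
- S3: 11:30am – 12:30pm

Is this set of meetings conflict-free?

Sorted by start: S1, S2, S3, S4, S5, S6.
S2 starts before S1 ends → S1 and S2 overlap.
That's a conflict, so the schedule is not conflict-free.

No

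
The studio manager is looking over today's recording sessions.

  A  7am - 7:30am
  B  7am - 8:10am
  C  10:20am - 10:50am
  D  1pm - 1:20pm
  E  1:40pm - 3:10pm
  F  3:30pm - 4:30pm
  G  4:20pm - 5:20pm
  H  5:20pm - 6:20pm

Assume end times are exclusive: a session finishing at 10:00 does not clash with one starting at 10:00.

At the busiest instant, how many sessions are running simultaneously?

Sweep the timeline, counting +1 at each start and −1 at each end (ends before starts at a tie):
7am start A → 1
7am start B → 2
7:30am end A → 1
8:10am end B → 0
10:20am start C → 1
10:50am end C → 0
1pm start D → 1
1:20pm end D → 0
1:40pm start E → 1
3:10pm end E → 0
3:30pm start F → 1
4:20pm start G → 2
4:30pm end F → 1
5:20pm end G → 0
5:20pm start H → 1
6:20pm end H → 0
Peak is 2, at 7am (A, B).

2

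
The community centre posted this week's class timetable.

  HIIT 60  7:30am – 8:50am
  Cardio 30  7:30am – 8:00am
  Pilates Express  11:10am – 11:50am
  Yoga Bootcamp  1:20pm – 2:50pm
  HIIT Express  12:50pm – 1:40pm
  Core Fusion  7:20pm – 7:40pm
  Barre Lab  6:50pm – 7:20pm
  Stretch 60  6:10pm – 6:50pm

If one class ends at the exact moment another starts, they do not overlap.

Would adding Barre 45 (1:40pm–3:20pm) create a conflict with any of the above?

Yes — it overlaps Yoga Bootcamp

HIIT 60: ends 8:50am at or before Barre 45 starts 1:40pm → clear.
Cardio 30: ends 8:00am at or before Barre 45 starts 1:40pm → clear.
Pilates Express: ends 11:50am at or before Barre 45 starts 1:40pm → clear.
HIIT Express: ends 1:40pm at or before Barre 45 starts 1:40pm → clear.
Yoga Bootcamp: starts 1:20pm before Barre 45 ends 3:20pm, and ends 2:50pm after Barre 45 starts 1:40pm → overlap.
Stretch 60: starts 6:10pm at or after Barre 45 ends 3:20pm → clear.
Barre Lab: starts 6:50pm at or after Barre 45 ends 3:20pm → clear.
Core Fusion: starts 7:20pm at or after Barre 45 ends 3:20pm → clear.
Barre 45 overlaps Yoga Bootcamp.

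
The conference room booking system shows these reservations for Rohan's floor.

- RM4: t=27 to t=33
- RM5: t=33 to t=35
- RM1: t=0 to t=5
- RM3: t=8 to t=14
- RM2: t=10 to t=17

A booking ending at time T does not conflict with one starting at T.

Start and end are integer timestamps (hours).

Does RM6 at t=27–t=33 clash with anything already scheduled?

RM1: ends t=5 at or before RM6 starts t=27 → clear.
RM3: ends t=14 at or before RM6 starts t=27 → clear.
RM2: ends t=17 at or before RM6 starts t=27 → clear.
RM4: starts t=27 before RM6 ends t=33, and ends t=33 after RM6 starts t=27 → overlap.
RM5: starts t=33 at or after RM6 ends t=33 → clear.
RM6 overlaps RM4.

Yes — it overlaps RM4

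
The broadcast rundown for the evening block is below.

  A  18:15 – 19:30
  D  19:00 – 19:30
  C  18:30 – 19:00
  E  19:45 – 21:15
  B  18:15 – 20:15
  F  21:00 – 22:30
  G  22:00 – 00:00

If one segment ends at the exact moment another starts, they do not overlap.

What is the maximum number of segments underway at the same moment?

Sweep the timeline, counting +1 at each start and −1 at each end (ends before starts at a tie):
18:15 start A → 1
18:15 start B → 2
18:30 start C → 3
19:00 end C → 2
19:00 start D → 3
19:30 end A → 2
19:30 end D → 1
19:45 start E → 2
20:15 end B → 1
21:00 start F → 2
21:15 end E → 1
22:00 start G → 2
22:30 end F → 1
00:00 end G → 0
Peak is 3, at 18:30 (A, B, C).

3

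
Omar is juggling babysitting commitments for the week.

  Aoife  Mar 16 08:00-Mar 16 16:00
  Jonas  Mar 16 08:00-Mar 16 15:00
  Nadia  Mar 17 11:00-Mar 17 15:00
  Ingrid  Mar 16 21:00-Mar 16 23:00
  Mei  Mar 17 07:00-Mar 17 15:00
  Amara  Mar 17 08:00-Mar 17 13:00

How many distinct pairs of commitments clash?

Sorted by start: Aoife, Jonas, Ingrid, Mei, Amara, Nadia.
Jonas starts before Aoife ends → Aoife and Jonas overlap.
Ingrid starts after Aoife ends, so Aoife has no further overlaps.
Ingrid starts after Jonas ends, so Jonas has no further overlaps.
Mei starts after Ingrid ends, so Ingrid has no further overlaps.
Amara starts before Mei ends → Mei and Amara overlap.
Nadia starts before Mei ends → Mei and Nadia overlap.
Nadia starts before Amara ends → Amara and Nadia overlap.
Overlapping pairs: Amara & Mei, Amara & Nadia, Aoife & Jonas, Mei & Nadia — 4 in total.

4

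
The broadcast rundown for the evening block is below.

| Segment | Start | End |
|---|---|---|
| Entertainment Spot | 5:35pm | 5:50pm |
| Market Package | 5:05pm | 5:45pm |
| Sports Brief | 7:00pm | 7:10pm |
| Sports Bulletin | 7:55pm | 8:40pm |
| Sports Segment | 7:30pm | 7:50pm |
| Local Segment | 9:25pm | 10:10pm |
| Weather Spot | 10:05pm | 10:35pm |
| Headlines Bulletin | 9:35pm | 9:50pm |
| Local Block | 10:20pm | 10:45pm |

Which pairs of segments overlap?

Entertainment Spot & Market Package, Headlines Bulletin & Local Segment, Local Block & Weather Spot, Local Segment & Weather Spot

Check each pair: they overlap iff neither finishes before the other starts.
Sorted by start: Market Package, Entertainment Spot, Sports Brief, Sports Segment, Sports Bulletin, Local Segment, Headlines Bulletin, Weather Spot, Local Block.
Entertainment Spot starts before Market Package ends → Market Package and Entertainment Spot overlap.
Sports Brief starts after Market Package ends; Market Package is clear from here.
Sports Brief starts after Entertainment Spot ends; Entertainment Spot is clear from here.
Sports Segment starts after Sports Brief ends; Sports Brief is clear from here.
Sports Bulletin starts after Sports Segment ends; Sports Segment is clear from here.
Local Segment starts after Sports Bulletin ends; Sports Bulletin is clear from here.
Headlines Bulletin starts before Local Segment ends → Local Segment and Headlines Bulletin overlap.
Weather Spot starts before Local Segment ends → Local Segment and Weather Spot overlap.
Local Block starts after Local Segment ends.
Weather Spot starts after Headlines Bulletin ends; Headlines Bulletin is clear from here.
Local Block starts before Weather Spot ends → Weather Spot and Local Block overlap.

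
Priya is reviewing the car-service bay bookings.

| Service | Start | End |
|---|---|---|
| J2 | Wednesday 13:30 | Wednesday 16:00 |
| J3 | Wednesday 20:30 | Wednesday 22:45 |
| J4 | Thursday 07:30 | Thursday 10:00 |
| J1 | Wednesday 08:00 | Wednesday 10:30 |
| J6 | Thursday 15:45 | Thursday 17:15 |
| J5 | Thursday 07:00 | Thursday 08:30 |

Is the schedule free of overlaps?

Sorted by start: J1, J2, J3, J5, J4, J6.
J2 starts after J1 ends; J1 is clear from here.
J3 starts after J2 ends; J2 is clear from here.
J5 starts after J3 ends; J3 is clear from here.
J4 starts before J5 ends → J5 and J4 overlap.
That's a conflict, so the schedule is not conflict-free.

No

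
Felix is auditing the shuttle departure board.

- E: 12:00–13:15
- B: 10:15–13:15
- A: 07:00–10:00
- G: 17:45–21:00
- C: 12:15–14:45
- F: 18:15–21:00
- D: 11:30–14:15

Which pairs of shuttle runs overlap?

B & C, B & D, B & E, C & D, C & E, D & E, F & G

Sorted by start: A, B, D, E, C, G, F.
B starts after A ends, so nothing later overlaps A either.
D starts before B ends → B and D overlap.
E starts before B ends → B and E overlap.
C starts before B ends → B and C overlap.
G starts after B ends, so nothing later overlaps B either.
E starts before D ends → D and E overlap.
C starts before D ends → D and C overlap.
G starts after D ends, so nothing later overlaps D either.
C starts before E ends → E and C overlap.
G starts after E ends, so nothing later overlaps E either.
G starts after C ends, so nothing later overlaps C either.
F starts before G ends → G and F overlap.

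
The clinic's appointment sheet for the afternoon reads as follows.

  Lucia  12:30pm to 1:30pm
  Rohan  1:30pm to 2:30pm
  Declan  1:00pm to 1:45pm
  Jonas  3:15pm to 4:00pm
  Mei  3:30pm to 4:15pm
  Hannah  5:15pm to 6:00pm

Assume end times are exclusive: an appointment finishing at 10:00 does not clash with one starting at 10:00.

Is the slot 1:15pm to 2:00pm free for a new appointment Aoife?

Lucia: starts 12:30pm before Aoife ends 2:00pm, and ends 1:30pm after Aoife starts 1:15pm → overlap.
Declan: starts 1:00pm before Aoife ends 2:00pm, and ends 1:45pm after Aoife starts 1:15pm → overlap.
Rohan: starts 1:30pm before Aoife ends 2:00pm, and ends 2:30pm after Aoife starts 1:15pm → overlap.
Jonas: starts 3:15pm at or after Aoife ends 2:00pm → clear.
Mei: starts 3:30pm at or after Aoife ends 2:00pm → clear.
Hannah: starts 5:15pm at or after Aoife ends 2:00pm → clear.
Aoife overlaps Lucia, Rohan, Declan.

No — it overlaps Declan, Lucia, Rohan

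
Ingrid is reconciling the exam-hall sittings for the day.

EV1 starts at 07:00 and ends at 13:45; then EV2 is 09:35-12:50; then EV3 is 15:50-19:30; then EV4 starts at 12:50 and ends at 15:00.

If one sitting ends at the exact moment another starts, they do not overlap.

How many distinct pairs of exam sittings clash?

2

Sorted by start: EV1, EV2, EV4, EV3.
EV2 starts before EV1 ends → EV1 and EV2 overlap.
EV4 starts before EV1 ends → EV1 and EV4 overlap.
EV3 starts after EV1 ends.
EV4 starts exactly when EV2 ends (back-to-back, no overlap); EV2 is clear from here.
EV3 starts after EV4 ends.
Overlapping pairs: EV1 & EV2, EV1 & EV4 — 2 in total.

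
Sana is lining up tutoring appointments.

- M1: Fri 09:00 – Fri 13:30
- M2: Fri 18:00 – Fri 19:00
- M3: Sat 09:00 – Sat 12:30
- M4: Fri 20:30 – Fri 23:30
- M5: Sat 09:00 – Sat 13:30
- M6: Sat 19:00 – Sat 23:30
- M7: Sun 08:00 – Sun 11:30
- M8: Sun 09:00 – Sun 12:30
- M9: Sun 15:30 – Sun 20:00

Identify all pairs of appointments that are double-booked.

Two intervals overlap when each starts before the other ends.
Sorted by start: M1, M2, M4, M3, M5, M6, M7, M8, M9.
M2 starts after M1 ends, so nothing later overlaps M1 either.
M4 starts after M2 ends, so nothing later overlaps M2 either.
M3 starts after M4 ends, so nothing later overlaps M4 either.
M5 starts before M3 ends → M3 and M5 overlap.
M6 starts after M3 ends, so nothing later overlaps M3 either.
M6 starts after M5 ends, so nothing later overlaps M5 either.
M7 starts after M6 ends, so nothing later overlaps M6 either.
M8 starts before M7 ends → M7 and M8 overlap.
M9 starts after M7 ends.
M9 starts after M8 ends.

M3 & M5, M7 & M8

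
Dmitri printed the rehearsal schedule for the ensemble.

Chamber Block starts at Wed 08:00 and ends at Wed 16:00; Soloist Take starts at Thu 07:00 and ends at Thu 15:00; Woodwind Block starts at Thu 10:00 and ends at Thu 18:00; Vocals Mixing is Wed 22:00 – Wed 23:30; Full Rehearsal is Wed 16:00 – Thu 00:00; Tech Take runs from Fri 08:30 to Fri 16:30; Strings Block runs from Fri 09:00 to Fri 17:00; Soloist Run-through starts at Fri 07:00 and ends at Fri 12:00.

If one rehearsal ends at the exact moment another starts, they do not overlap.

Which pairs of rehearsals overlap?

Full Rehearsal & Vocals Mixing, Soloist Run-through & Strings Block, Soloist Run-through & Tech Take, Soloist Take & Woodwind Block, Strings Block & Tech Take

Two intervals overlap when each starts before the other ends.
Sorted by start: Chamber Block, Full Rehearsal, Vocals Mixing, Soloist Take, Woodwind Block, Soloist Run-through, Tech Take, Strings Block.
Full Rehearsal starts exactly when Chamber Block ends (back-to-back, no overlap), so nothing later overlaps Chamber Block either.
Vocals Mixing starts before Full Rehearsal ends → Full Rehearsal and Vocals Mixing overlap.
Soloist Take starts after Full Rehearsal ends, so nothing later overlaps Full Rehearsal either.
Soloist Take starts after Vocals Mixing ends, so nothing later overlaps Vocals Mixing either.
Woodwind Block starts before Soloist Take ends → Soloist Take and Woodwind Block overlap.
Soloist Run-through starts after Soloist Take ends, so nothing later overlaps Soloist Take either.
Soloist Run-through starts after Woodwind Block ends, so nothing later overlaps Woodwind Block either.
Tech Take starts before Soloist Run-through ends → Soloist Run-through and Tech Take overlap.
Strings Block starts before Soloist Run-through ends → Soloist Run-through and Strings Block overlap.
Strings Block starts before Tech Take ends → Tech Take and Strings Block overlap.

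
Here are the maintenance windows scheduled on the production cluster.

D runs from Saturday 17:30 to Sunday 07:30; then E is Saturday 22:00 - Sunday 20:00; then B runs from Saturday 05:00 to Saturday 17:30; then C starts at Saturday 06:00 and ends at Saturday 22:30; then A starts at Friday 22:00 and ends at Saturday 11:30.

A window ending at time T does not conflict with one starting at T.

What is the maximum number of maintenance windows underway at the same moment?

3

Walk through starts and ends in time order (an end at T is processed before a start at T):
Friday 22:00 start A → 1
Saturday 05:00 start B → 2
Saturday 06:00 start C → 3
Saturday 11:30 end A → 2
Saturday 17:30 end B → 1
Saturday 17:30 start D → 2
Saturday 22:00 start E → 3
Saturday 22:30 end C → 2
Sunday 07:30 end D → 1
Sunday 20:00 end E → 0
Peak is 3, at Saturday 06:00 (A, B, C).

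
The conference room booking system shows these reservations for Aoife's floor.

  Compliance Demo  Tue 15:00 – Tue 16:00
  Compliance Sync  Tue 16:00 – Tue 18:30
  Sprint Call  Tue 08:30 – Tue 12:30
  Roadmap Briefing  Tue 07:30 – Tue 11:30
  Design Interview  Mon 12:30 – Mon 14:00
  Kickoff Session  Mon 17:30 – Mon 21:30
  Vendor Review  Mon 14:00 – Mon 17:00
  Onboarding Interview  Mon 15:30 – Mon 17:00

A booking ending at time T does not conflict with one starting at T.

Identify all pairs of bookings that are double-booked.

Sorted by start: Design Interview, Vendor Review, Onboarding Interview, Kickoff Session, Roadmap Briefing, Sprint Call, Compliance Demo, Compliance Sync.
Vendor Review starts exactly when Design Interview ends (back-to-back, no overlap) — done with Design Interview.
Onboarding Interview starts before Vendor Review ends → Vendor Review and Onboarding Interview overlap.
Kickoff Session starts after Vendor Review ends — done with Vendor Review.
Kickoff Session starts after Onboarding Interview ends — done with Onboarding Interview.
Roadmap Briefing starts after Kickoff Session ends — done with Kickoff Session.
Sprint Call starts before Roadmap Briefing ends → Roadmap Briefing and Sprint Call overlap.
Compliance Demo starts after Roadmap Briefing ends — done with Roadmap Briefing.
Compliance Demo starts after Sprint Call ends — done with Sprint Call.
Compliance Sync starts exactly when Compliance Demo ends (back-to-back, no overlap).

Onboarding Interview & Vendor Review, Roadmap Briefing & Sprint Call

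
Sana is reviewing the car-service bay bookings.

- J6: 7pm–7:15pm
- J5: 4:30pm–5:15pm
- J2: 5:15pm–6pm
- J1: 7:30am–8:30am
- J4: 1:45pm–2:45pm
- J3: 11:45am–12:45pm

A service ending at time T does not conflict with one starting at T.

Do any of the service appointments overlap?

Sorted by start: J1, J3, J4, J5, J2, J6.
J3 starts after J1 ends, so nothing later overlaps J1 either.
J4 starts after J3 ends, so nothing later overlaps J3 either.
J5 starts after J4 ends, so nothing later overlaps J4 either.
J2 starts exactly when J5 ends (back-to-back, no overlap), so nothing later overlaps J5 either.
J6 starts after J2 ends.
Every pair is clear; the schedule has no overlaps.

No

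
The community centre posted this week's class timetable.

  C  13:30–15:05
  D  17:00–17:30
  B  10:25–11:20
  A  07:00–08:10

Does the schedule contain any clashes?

Sorted by start: A, B, C, D.
B starts after A ends, so A has no further overlaps.
C starts after B ends, so B has no further overlaps.
D starts after C ends.
Every pair is clear; the schedule has no overlaps.

No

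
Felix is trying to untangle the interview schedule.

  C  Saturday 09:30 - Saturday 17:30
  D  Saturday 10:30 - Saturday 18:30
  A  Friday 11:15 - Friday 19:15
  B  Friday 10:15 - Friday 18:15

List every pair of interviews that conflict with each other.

A & B, C & D

Two intervals overlap when each starts before the other ends.
Sorted by start: B, A, C, D.
A starts before B ends → B and A overlap.
C starts after B ends, so B has no further overlaps.
C starts after A ends, so A has no further overlaps.
D starts before C ends → C and D overlap.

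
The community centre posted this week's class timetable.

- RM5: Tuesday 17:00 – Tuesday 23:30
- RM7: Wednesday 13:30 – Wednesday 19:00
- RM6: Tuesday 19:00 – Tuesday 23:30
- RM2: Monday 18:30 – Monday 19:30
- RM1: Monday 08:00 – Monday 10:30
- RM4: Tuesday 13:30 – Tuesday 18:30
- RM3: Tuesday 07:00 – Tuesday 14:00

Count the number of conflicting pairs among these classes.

3

Sorted by start: RM1, RM2, RM3, RM4, RM5, RM6, RM7.
RM2 starts after RM1 ends, so nothing later overlaps RM1 either.
RM3 starts after RM2 ends, so nothing later overlaps RM2 either.
RM4 starts before RM3 ends → RM3 and RM4 overlap.
RM5 starts after RM3 ends, so nothing later overlaps RM3 either.
RM5 starts before RM4 ends → RM4 and RM5 overlap.
RM6 starts after RM4 ends, so nothing later overlaps RM4 either.
RM6 starts before RM5 ends → RM5 and RM6 overlap.
RM7 starts after RM5 ends.
RM7 starts after RM6 ends.
Overlapping pairs: RM3 & RM4, RM4 & RM5, RM5 & RM6 — 3 in total.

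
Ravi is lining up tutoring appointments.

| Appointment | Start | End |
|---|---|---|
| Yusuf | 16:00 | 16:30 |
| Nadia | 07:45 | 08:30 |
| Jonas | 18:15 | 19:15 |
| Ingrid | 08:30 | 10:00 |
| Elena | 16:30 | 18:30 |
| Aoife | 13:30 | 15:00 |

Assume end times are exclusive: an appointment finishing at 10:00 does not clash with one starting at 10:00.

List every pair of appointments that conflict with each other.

Elena & Jonas

Sorted by start: Nadia, Ingrid, Aoife, Yusuf, Elena, Jonas.
Ingrid starts exactly when Nadia ends (back-to-back, no overlap); Nadia is clear from here.
Aoife starts after Ingrid ends; Ingrid is clear from here.
Yusuf starts after Aoife ends; Aoife is clear from here.
Elena starts exactly when Yusuf ends (back-to-back, no overlap); Yusuf is clear from here.
Jonas starts before Elena ends → Elena and Jonas overlap.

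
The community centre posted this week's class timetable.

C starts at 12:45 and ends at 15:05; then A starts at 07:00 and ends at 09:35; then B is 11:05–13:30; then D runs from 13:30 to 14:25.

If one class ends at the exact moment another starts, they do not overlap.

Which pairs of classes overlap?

B & C, C & D

Sorted by start: A, B, C, D.
B starts after A ends, so nothing later overlaps A either.
C starts before B ends → B and C overlap.
D starts exactly when B ends (back-to-back, no overlap).
D starts before C ends → C and D overlap.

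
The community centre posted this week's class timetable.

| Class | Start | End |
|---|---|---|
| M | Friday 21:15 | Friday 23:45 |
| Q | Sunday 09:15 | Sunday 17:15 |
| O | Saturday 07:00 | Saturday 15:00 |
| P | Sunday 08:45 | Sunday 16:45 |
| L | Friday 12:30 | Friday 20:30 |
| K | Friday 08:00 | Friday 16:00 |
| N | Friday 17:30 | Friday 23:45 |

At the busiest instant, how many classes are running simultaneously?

2

Walk through starts and ends in time order (an end at T is processed before a start at T):
Friday 08:00 start K → 1
Friday 12:30 start L → 2
Friday 16:00 end K → 1
Friday 17:30 start N → 2
Friday 20:30 end L → 1
Friday 21:15 start M → 2
Friday 23:45 end M → 1
Friday 23:45 end N → 0
Saturday 07:00 start O → 1
Saturday 15:00 end O → 0
Sunday 08:45 start P → 1
Sunday 09:15 start Q → 2
Sunday 16:45 end P → 1
Sunday 17:15 end Q → 0
Peak is 2, at Friday 12:30 (K, L).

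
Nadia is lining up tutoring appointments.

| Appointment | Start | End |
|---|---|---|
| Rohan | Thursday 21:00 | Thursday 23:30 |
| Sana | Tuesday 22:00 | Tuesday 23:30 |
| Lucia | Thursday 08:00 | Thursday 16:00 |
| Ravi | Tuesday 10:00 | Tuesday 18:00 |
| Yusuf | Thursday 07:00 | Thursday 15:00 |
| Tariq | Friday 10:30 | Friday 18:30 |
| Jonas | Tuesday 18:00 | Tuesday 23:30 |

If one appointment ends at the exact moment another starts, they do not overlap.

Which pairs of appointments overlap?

Sorted by start: Ravi, Jonas, Sana, Yusuf, Lucia, Rohan, Tariq.
Jonas starts exactly when Ravi ends (back-to-back, no overlap), so Ravi has no further overlaps.
Sana starts before Jonas ends → Jonas and Sana overlap.
Yusuf starts after Jonas ends, so Jonas has no further overlaps.
Yusuf starts after Sana ends, so Sana has no further overlaps.
Lucia starts before Yusuf ends → Yusuf and Lucia overlap.
Rohan starts after Yusuf ends, so Yusuf has no further overlaps.
Rohan starts after Lucia ends, so Lucia has no further overlaps.
Tariq starts after Rohan ends.

Jonas & Sana, Lucia & Yusuf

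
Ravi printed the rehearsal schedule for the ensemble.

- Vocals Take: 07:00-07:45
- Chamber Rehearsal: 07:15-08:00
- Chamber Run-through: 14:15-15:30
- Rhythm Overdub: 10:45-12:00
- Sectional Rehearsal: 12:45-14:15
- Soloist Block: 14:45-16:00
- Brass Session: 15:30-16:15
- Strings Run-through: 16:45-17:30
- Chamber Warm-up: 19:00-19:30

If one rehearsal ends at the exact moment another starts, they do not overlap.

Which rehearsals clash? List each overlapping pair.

Sorted by start: Vocals Take, Chamber Rehearsal, Rhythm Overdub, Sectional Rehearsal, Chamber Run-through, Soloist Block, Brass Session, Strings Run-through, Chamber Warm-up.
Chamber Rehearsal starts before Vocals Take ends → Vocals Take and Chamber Rehearsal overlap.
Rhythm Overdub starts after Vocals Take ends, so nothing later overlaps Vocals Take either.
Rhythm Overdub starts after Chamber Rehearsal ends, so nothing later overlaps Chamber Rehearsal either.
Sectional Rehearsal starts after Rhythm Overdub ends, so nothing later overlaps Rhythm Overdub either.
Chamber Run-through starts exactly when Sectional Rehearsal ends (back-to-back, no overlap), so nothing later overlaps Sectional Rehearsal either.
Soloist Block starts before Chamber Run-through ends → Chamber Run-through and Soloist Block overlap.
Brass Session starts exactly when Chamber Run-through ends (back-to-back, no overlap), so nothing later overlaps Chamber Run-through either.
Brass Session starts before Soloist Block ends → Soloist Block and Brass Session overlap.
Strings Run-through starts after Soloist Block ends, so nothing later overlaps Soloist Block either.
Strings Run-through starts after Brass Session ends, so nothing later overlaps Brass Session either.
Chamber Warm-up starts after Strings Run-through ends.

Brass Session & Soloist Block, Chamber Rehearsal & Vocals Take, Chamber Run-through & Soloist Block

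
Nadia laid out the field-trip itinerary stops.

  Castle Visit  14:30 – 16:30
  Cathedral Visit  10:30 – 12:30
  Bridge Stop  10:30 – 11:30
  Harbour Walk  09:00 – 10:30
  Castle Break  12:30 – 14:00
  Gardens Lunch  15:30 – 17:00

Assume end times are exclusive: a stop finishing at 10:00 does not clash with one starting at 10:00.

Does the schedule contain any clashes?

Yes

Two intervals overlap when each starts before the other ends.
Sorted by start: Harbour Walk, Bridge Stop, Cathedral Visit, Castle Break, Castle Visit, Gardens Lunch.
Bridge Stop starts exactly when Harbour Walk ends (back-to-back, no overlap), so Harbour Walk has no further overlaps.
Cathedral Visit starts before Bridge Stop ends → Bridge Stop and Cathedral Visit overlap.
That's a conflict, so the schedule is not conflict-free.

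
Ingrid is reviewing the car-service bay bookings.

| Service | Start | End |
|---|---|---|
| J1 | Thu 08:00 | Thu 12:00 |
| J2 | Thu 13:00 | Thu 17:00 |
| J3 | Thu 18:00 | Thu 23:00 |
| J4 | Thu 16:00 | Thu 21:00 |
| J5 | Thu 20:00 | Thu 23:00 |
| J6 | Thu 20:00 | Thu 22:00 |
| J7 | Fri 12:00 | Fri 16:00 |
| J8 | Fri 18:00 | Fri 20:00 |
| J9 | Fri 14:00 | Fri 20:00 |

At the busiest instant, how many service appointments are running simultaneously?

4

Sort all start/end points and keep a running count:
Thu 08:00 start J1 → 1
Thu 12:00 end J1 → 0
Thu 13:00 start J2 → 1
Thu 16:00 start J4 → 2
Thu 17:00 end J2 → 1
Thu 18:00 start J3 → 2
Thu 20:00 start J5 → 3
Thu 20:00 start J6 → 4
Thu 21:00 end J4 → 3
Thu 22:00 end J6 → 2
Thu 23:00 end J3 → 1
Thu 23:00 end J5 → 0
Fri 12:00 start J7 → 1
Fri 14:00 start J9 → 2
Fri 16:00 end J7 → 1
Fri 18:00 start J8 → 2
Fri 20:00 end J8 → 1
Fri 20:00 end J9 → 0
Peak is 4, at Thu 20:00 (J3, J4, J5, J6).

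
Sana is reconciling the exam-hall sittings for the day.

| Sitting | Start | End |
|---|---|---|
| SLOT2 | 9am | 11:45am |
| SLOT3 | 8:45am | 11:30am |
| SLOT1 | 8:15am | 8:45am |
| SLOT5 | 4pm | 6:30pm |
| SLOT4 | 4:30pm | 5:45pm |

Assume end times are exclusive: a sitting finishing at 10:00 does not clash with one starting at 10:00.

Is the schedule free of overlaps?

No

Sorted by start: SLOT1, SLOT3, SLOT2, SLOT5, SLOT4.
SLOT3 starts exactly when SLOT1 ends (back-to-back, no overlap) — done with SLOT1.
SLOT2 starts before SLOT3 ends → SLOT3 and SLOT2 overlap.
That's a conflict, so the schedule is not conflict-free.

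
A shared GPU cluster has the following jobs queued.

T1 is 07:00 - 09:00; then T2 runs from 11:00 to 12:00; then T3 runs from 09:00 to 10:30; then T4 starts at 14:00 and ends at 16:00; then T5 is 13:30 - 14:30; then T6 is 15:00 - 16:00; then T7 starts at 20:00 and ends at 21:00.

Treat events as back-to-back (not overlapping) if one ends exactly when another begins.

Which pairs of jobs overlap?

Sorted by start: T1, T3, T2, T5, T4, T6, T7.
T3 starts exactly when T1 ends (back-to-back, no overlap), so T1 has no further overlaps.
T2 starts after T3 ends, so T3 has no further overlaps.
T5 starts after T2 ends, so T2 has no further overlaps.
T4 starts before T5 ends → T5 and T4 overlap.
T6 starts after T5 ends, so T5 has no further overlaps.
T6 starts before T4 ends → T4 and T6 overlap.
T7 starts after T4 ends.
T7 starts after T6 ends.

T4 & T5, T4 & T6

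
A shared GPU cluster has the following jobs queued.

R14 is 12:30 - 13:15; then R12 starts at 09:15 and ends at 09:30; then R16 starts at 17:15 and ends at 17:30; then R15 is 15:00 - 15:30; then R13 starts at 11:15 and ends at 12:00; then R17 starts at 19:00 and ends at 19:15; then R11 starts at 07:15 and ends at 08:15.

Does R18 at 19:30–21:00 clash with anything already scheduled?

R11: ends 08:15 at or before R18 starts 19:30 → clear.
R12: ends 09:30 at or before R18 starts 19:30 → clear.
R13: ends 12:00 at or before R18 starts 19:30 → clear.
R14: ends 13:15 at or before R18 starts 19:30 → clear.
R15: ends 15:30 at or before R18 starts 19:30 → clear.
R16: ends 17:30 at or before R18 starts 19:30 → clear.
R17: ends 19:15 at or before R18 starts 19:30 → clear.

No — it doesn't clash with anything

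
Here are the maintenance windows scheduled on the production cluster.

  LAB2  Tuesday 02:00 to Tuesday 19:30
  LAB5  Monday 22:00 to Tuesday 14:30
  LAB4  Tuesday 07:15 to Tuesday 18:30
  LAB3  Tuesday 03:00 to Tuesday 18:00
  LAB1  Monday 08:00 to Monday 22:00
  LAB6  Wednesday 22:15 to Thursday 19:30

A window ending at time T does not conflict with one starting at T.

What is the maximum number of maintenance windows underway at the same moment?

Sort all start/end points and keep a running count:
Monday 08:00 start LAB1 → 1
Monday 22:00 end LAB1 → 0
Monday 22:00 start LAB5 → 1
Tuesday 02:00 start LAB2 → 2
Tuesday 03:00 start LAB3 → 3
Tuesday 07:15 start LAB4 → 4
Tuesday 14:30 end LAB5 → 3
Tuesday 18:00 end LAB3 → 2
Tuesday 18:30 end LAB4 → 1
Tuesday 19:30 end LAB2 → 0
Wednesday 22:15 start LAB6 → 1
Thursday 19:30 end LAB6 → 0
Peak is 4, at Tuesday 07:15 (LAB2, LAB3, LAB4, LAB5).

4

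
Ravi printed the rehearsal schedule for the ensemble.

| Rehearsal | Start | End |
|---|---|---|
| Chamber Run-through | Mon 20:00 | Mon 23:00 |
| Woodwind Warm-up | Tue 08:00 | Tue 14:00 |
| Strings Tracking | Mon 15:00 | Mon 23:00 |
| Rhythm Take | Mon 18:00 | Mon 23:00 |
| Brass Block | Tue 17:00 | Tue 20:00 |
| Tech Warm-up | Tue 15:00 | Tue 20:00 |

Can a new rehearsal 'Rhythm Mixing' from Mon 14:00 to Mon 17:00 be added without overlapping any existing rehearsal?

No — it overlaps Strings Tracking

Strings Tracking: starts Mon 15:00 before Rhythm Mixing ends Mon 17:00, and ends Mon 23:00 after Rhythm Mixing starts Mon 14:00 → overlap.
Rhythm Take: starts Mon 18:00 at or after Rhythm Mixing ends Mon 17:00 → clear.
Chamber Run-through: starts Mon 20:00 at or after Rhythm Mixing ends Mon 17:00 → clear.
Woodwind Warm-up: starts Tue 08:00 at or after Rhythm Mixing ends Mon 17:00 → clear.
Tech Warm-up: starts Tue 15:00 at or after Rhythm Mixing ends Mon 17:00 → clear.
Brass Block: starts Tue 17:00 at or after Rhythm Mixing ends Mon 17:00 → clear.
Rhythm Mixing overlaps Strings Tracking.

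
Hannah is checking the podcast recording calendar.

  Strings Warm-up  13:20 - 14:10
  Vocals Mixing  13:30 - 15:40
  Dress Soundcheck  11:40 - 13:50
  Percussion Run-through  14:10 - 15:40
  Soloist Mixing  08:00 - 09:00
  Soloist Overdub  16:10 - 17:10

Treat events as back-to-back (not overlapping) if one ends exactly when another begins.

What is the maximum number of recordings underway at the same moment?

3

Sweep the timeline, counting +1 at each start and −1 at each end (ends before starts at a tie):
08:00 start Soloist Mixing → 1
09:00 end Soloist Mixing → 0
11:40 start Dress Soundcheck → 1
13:20 start Strings Warm-up → 2
13:30 start Vocals Mixing → 3
13:50 end Dress Soundcheck → 2
14:10 end Strings Warm-up → 1
14:10 start Percussion Run-through → 2
15:40 end Percussion Run-through → 1
15:40 end Vocals Mixing → 0
16:10 start Soloist Overdub → 1
17:10 end Soloist Overdub → 0
Peak is 3, at 13:30 (Dress Soundcheck, Strings Warm-up, Vocals Mixing).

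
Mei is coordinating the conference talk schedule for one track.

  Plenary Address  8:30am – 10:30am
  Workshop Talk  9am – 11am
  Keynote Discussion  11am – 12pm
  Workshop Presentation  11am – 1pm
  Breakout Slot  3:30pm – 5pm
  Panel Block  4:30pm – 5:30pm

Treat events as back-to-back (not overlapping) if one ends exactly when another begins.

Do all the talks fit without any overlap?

No

Sorted by start: Plenary Address, Workshop Talk, Keynote Discussion, Workshop Presentation, Breakout Slot, Panel Block.
Workshop Talk starts before Plenary Address ends → Plenary Address and Workshop Talk overlap.
That's a conflict, so the schedule is not conflict-free.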